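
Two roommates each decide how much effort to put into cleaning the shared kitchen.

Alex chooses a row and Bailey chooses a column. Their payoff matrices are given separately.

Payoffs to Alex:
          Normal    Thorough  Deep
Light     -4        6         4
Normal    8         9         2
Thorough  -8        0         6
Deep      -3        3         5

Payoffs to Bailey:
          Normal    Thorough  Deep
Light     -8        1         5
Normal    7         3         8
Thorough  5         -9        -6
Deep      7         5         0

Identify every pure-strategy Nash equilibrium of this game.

This game has no pure Nash equilibrium.

Alex against Normal: payoffs -4, 8, -8, -3 → best response Normal.
Alex against Thorough: payoffs 6, 9, 0, 3 → best response Normal.
Alex against Deep: payoffs 4, 2, 6, 5 → best response Thorough.
Bailey against Light: payoffs -8, 1, 5 → best response Deep.
Bailey against Normal: payoffs 7, 3, 8 → best response Deep.
Bailey against Thorough: payoffs 5, -9, -6 → best response Normal.
Bailey against Deep: payoffs 7, 5, 0 → best response Normal.
No profile is a mutual best response for all players.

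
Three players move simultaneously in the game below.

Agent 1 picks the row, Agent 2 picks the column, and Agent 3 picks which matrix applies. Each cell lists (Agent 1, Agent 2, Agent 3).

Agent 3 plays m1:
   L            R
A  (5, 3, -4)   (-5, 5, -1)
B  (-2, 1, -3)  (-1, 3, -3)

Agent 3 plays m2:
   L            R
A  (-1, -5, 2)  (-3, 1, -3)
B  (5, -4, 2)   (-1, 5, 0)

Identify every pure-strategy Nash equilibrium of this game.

(B, R, m2)

Mark each player's best response to every combination of opponents' strategies; a profile where every player is best-responding is a pure Nash equilibrium.
Agent 1 against (L, m1): payoffs 5, -2 → best response A.
Agent 1 against (L, m2): payoffs -1, 5 → best response B.
Agent 1 against (R, m1): payoffs -5, -1 → best response B.
Agent 1 against (R, m2): payoffs -3, -1 → best response B.
Agent 2 against (A, m1): payoffs 3, 5 → best response R.
Agent 2 against (A, m2): payoffs -5, 1 → best response R.
Agent 2 against (B, m1): payoffs 1, 3 → best response R.
Agent 2 against (B, m2): payoffs -4, 5 → best response R.
Agent 3 against (A, L): payoffs -4, 2 → best response m2.
Agent 3 against (A, R): payoffs -1, -3 → best response m1.
Agent 3 against (B, L): payoffs -3, 2 → best response m2.
Agent 3 against (B, R): payoffs -3, 0 → best response m2.
Mutual best responses: (B, R, m2).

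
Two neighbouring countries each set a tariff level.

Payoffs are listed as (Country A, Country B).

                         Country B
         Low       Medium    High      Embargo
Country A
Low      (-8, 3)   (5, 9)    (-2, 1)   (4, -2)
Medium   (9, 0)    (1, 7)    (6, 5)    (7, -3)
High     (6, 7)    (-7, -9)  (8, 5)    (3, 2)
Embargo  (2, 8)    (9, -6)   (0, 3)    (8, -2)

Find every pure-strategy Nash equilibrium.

There is no pure-strategy Nash equilibrium.

Country A against Low: payoffs -8, 9, 6, 2 → best response Medium.
Country A against Medium: payoffs 5, 1, -7, 9 → best response Embargo.
Country A against High: payoffs -2, 6, 8, 0 → best response High.
Country A against Embargo: payoffs 4, 7, 3, 8 → best response Embargo.
Country B against Low: payoffs 3, 9, 1, -2 → best response Medium.
Country B against Medium: payoffs 0, 7, 5, -3 → best response Medium.
Country B against High: payoffs 7, -9, 5, 2 → best response Low.
Country B against Embargo: payoffs 8, -6, 3, -2 → best response Low.
No profile is a mutual best response for all players.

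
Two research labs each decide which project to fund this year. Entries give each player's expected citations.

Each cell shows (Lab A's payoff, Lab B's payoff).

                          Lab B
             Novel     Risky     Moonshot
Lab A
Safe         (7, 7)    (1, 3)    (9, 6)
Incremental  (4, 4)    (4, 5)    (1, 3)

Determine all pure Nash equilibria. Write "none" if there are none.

(Safe, Novel): Lab A gets 7, best alternative 4; Lab B gets 7, best alternative 6. No profitable deviation — NE.
(Safe, Risky): Lab A can switch to Incremental (1 → 4). Not NE.
(Safe, Moonshot): Lab B can switch to Novel (6 → 7). Not NE.
(Incremental, Novel): Lab A can switch to Safe (4 → 7). Not NE.
(Incremental, Risky): Lab A gets 4, best alternative 1; Lab B gets 5, best alternative 4. No profitable deviation — NE.
(Incremental, Moonshot): Lab A can switch to Safe (1 → 9). Not NE.

Pure-strategy Nash equilibria: (Safe, Novel), (Incremental, Risky)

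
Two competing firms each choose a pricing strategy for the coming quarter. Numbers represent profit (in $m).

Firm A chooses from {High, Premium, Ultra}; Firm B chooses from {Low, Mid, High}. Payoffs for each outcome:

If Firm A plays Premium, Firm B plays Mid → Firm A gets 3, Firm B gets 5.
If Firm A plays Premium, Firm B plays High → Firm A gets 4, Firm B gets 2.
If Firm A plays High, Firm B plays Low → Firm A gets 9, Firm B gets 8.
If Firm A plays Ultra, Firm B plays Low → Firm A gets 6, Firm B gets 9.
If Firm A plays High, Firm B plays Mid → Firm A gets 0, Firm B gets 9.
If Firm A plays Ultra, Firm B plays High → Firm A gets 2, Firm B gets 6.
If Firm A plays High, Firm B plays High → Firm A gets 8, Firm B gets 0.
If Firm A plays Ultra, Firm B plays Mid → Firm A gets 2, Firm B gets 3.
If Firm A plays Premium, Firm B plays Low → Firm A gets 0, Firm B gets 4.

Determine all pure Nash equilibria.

(Premium, Mid)

(High, Low): Firm B can switch to Mid (8 → 9). Not NE.
(High, Mid): Firm A can switch to Premium (0 → 3). Not NE.
(High, High): Firm B can switch to Low (0 → 8). Not NE.
(Premium, Low): Firm A can switch to High (0 → 9). Not NE.
(Premium, Mid): Firm A gets 3, best alternative 2; Firm B gets 5, best alternative 4. No profitable deviation — NE.
(Premium, High): Firm A can switch to High (4 → 8). Not NE.
(Ultra, Low): Firm A can switch to High (6 → 9). Not NE.
(Ultra, Mid): Firm A can switch to Premium (2 → 3). Not NE.
(Ultra, High): Firm A can switch to High (2 → 8). Not NE.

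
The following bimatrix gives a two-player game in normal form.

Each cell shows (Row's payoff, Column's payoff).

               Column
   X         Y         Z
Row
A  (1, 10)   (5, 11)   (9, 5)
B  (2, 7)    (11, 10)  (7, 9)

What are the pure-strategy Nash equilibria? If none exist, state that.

(A, X): Row can switch to B (1 → 2). Not NE.
(A, Y): Row can switch to B (5 → 11). Not NE.
(A, Z): Column can switch to X (5 → 10). Not NE.
(B, X): Column can switch to Y (7 → 10). Not NE.
(B, Y): Row gets 11, best alternative 5; Column gets 10, best alternative 9. No profitable deviation — NE.
(B, Z): Row can switch to A (7 → 9). Not NE.

The unique pure-strategy Nash equilibrium is (B, Y).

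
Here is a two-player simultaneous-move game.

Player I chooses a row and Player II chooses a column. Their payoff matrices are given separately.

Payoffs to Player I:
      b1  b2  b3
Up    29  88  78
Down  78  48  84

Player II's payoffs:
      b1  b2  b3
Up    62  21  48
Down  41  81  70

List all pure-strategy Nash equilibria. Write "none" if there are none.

For each player, find the best response to each opponent profile; mutual best responses are the pure NE.
Player I against b1: payoffs 29, 78 → best response Down.
Player I against b2: payoffs 88, 48 → best response Up.
Player I against b3: payoffs 78, 84 → best response Down.
Player II against Up: payoffs 62, 21, 48 → best response b1.
Player II against Down: payoffs 41, 81, 70 → best response b2.
No profile is a mutual best response for all players.

none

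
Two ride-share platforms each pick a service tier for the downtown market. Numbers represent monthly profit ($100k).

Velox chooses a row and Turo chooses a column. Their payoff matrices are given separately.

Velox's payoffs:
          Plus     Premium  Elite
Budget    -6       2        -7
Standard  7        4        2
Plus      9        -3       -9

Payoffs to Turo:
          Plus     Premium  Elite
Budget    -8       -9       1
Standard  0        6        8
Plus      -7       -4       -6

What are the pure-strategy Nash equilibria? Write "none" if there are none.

The unique pure-strategy Nash equilibrium is (Standard, Elite).

Velox against Plus: payoffs -6, 7, 9 → best response Plus.
Velox against Premium: payoffs 2, 4, -3 → best response Standard.
Velox against Elite: payoffs -7, 2, -9 → best response Standard.
Turo against Budget: payoffs -8, -9, 1 → best response Elite.
Turo against Standard: payoffs 0, 6, 8 → best response Elite.
Turo against Plus: payoffs -7, -4, -6 → best response Premium.
Mutual best responses: (Standard, Elite).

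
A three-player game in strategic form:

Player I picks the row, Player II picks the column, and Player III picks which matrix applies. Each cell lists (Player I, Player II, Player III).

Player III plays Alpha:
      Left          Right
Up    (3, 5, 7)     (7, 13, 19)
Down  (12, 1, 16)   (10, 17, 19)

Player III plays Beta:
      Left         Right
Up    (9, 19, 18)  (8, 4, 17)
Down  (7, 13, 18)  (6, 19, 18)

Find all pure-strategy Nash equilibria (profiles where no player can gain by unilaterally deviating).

Player I against (Left, Alpha): payoffs 3, 12 → best response Down.
Player I against (Left, Beta): payoffs 9, 7 → best response Up.
Player I against (Right, Alpha): payoffs 7, 10 → best response Down.
Player I against (Right, Beta): payoffs 8, 6 → best response Up.
Player II against (Up, Alpha): payoffs 5, 13 → best response Right.
Player II against (Up, Beta): payoffs 19, 4 → best response Left.
Player II against (Down, Alpha): payoffs 1, 17 → best response Right.
Player II against (Down, Beta): payoffs 13, 19 → best response Right.
Player III against (Up, Left): payoffs 7, 18 → best response Beta.
Player III against (Up, Right): payoffs 19, 17 → best response Alpha.
Player III against (Down, Left): payoffs 16, 18 → best response Beta.
Player III against (Down, Right): payoffs 19, 18 → best response Alpha.
Mutual best responses: (Up, Left, Beta); (Down, Right, Alpha).

The pure Nash equilibria are (Up, Left, Beta) and (Down, Right, Alpha).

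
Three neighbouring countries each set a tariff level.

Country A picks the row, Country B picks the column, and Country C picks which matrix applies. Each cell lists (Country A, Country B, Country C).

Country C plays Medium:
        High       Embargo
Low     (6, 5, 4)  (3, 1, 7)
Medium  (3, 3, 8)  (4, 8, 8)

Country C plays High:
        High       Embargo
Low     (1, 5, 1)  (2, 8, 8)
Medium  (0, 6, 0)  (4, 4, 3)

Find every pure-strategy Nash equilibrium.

(Low, High, Medium), (Medium, Embargo, Medium)

For each strategy profile, look for a profitable unilateral deviation.
(Low, High, Medium): Country A gets 6, best alternative 3; Country B gets 5, best alternative 1; Country C gets 4, best alternative 1. No profitable deviation — NE.
(Low, High, High): Country B can switch to Embargo (5 → 8). Not NE.
(Low, Embargo, Medium): Country A can switch to Medium (3 → 4). Not NE.
(Low, Embargo, High): Country A can switch to Medium (2 → 4). Not NE.
(Medium, High, Medium): Country A can switch to Low (3 → 6). Not NE.
(Medium, High, High): Country A can switch to Low (0 → 1). Not NE.
(Medium, Embargo, Medium): Country A gets 4, best alternative 3; Country B gets 8, best alternative 3; Country C gets 8, best alternative 3. No profitable deviation — NE.
(Medium, Embargo, High): Country B can switch to High (4 → 6). Not NE.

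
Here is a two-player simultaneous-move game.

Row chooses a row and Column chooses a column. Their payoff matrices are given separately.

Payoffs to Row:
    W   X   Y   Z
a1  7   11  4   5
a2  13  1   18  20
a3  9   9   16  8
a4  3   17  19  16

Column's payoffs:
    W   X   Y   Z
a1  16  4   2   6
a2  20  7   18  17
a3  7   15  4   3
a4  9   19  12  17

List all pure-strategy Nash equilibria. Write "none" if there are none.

(a1, W): Row can switch to a2 (7 → 13). Not NE.
(a1, X): Row can switch to a4 (11 → 17). Not NE.
(a1, Y): Row can switch to a2 (4 → 18). Not NE.
(a1, Z): Row can switch to a2 (5 → 20). Not NE.
(a2, W): Row gets 13, best alternative 9; Column gets 20, best alternative 18. No profitable deviation — NE.
(a2, X): Row can switch to a1 (1 → 11). Not NE.
(a2, Y): Row can switch to a4 (18 → 19). Not NE.
(a2, Z): Column can switch to W (17 → 20). Not NE.
(a3, W): Row can switch to a2 (9 → 13). Not NE.
(a3, X): Row can switch to a1 (9 → 11). Not NE.
(a3, Y): Row can switch to a2 (16 → 18). Not NE.
(a4, X): Row gets 17, best alternative 11; Column gets 19, best alternative 17. No profitable deviation — NE.
(The remaining 4 profiles each have a profitable deviation by the same check.)

Pure-strategy Nash equilibria: (a2, W); (a4, X)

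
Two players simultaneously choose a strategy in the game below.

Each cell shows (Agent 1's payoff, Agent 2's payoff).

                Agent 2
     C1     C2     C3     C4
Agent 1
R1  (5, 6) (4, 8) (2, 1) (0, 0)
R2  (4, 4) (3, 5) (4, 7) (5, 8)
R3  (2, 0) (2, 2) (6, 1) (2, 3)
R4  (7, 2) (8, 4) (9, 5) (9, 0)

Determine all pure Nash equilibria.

The unique pure-strategy Nash equilibrium is (R4, C3).

Agent 1 against C1: payoffs 5, 4, 2, 7 → best response R4.
Agent 1 against C2: payoffs 4, 3, 2, 8 → best response R4.
Agent 1 against C3: payoffs 2, 4, 6, 9 → best response R4.
Agent 1 against C4: payoffs 0, 5, 2, 9 → best response R4.
Agent 2 against R1: payoffs 6, 8, 1, 0 → best response C2.
Agent 2 against R2: payoffs 4, 5, 7, 8 → best response C4.
Agent 2 against R3: payoffs 0, 2, 1, 3 → best response C4.
Agent 2 against R4: payoffs 2, 4, 5, 0 → best response C3.
Mutual best responses: (R4, C3).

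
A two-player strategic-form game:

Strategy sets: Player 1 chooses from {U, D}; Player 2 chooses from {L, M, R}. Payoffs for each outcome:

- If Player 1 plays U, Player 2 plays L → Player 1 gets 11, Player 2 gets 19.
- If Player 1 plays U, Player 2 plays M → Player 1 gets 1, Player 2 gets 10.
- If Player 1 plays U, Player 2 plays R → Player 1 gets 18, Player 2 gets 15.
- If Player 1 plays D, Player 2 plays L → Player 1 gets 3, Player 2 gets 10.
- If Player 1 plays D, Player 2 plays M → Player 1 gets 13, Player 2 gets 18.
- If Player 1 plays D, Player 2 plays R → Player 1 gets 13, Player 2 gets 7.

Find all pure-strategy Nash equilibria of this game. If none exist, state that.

For each strategy profile, look for a profitable unilateral deviation.
(U, L): Player 1 gets 11, best alternative 3; Player 2 gets 19, best alternative 15. No profitable deviation — NE.
(U, M): Player 1 can switch to D (1 → 13). Not NE.
(U, R): Player 2 can switch to L (15 → 19). Not NE.
(D, L): Player 1 can switch to U (3 → 11). Not NE.
(D, M): Player 1 gets 13, best alternative 1; Player 2 gets 18, best alternative 10. No profitable deviation — NE.
(D, R): Player 1 can switch to U (13 → 18). Not NE.

Pure-strategy Nash equilibria: (U, L); (D, M)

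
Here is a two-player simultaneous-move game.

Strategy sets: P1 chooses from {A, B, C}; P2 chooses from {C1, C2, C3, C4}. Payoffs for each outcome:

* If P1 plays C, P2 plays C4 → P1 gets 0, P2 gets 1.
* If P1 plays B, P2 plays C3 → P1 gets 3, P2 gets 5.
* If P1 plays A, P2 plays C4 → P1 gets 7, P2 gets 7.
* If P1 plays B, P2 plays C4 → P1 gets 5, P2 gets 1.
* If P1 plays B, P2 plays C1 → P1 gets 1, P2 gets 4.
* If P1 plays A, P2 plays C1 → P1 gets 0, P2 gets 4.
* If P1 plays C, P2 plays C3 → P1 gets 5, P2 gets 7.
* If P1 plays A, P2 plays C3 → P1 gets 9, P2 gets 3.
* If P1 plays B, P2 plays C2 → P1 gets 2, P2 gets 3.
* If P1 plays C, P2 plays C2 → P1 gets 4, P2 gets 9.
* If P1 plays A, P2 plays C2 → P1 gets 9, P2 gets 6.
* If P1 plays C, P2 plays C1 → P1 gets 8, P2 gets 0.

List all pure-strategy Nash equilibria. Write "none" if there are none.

The unique pure-strategy Nash equilibrium is (A, C4).

(A, C1): P1 can switch to B (0 → 1). Not NE.
(A, C2): P2 can switch to C4 (6 → 7). Not NE.
(A, C3): P2 can switch to C1 (3 → 4). Not NE.
(A, C4): P1 gets 7, best alternative 5; P2 gets 7, best alternative 6. No profitable deviation — NE.
(B, C1): P1 can switch to C (1 → 8). Not NE.
(B, C2): P1 can switch to A (2 → 9). Not NE.
(B, C3): P1 can switch to A (3 → 9). Not NE.
(B, C4): P1 can switch to A (5 → 7). Not NE.
(C, C1): P2 can switch to C2 (0 → 9). Not NE.
(The remaining 3 profiles each have a profitable deviation by the same check.)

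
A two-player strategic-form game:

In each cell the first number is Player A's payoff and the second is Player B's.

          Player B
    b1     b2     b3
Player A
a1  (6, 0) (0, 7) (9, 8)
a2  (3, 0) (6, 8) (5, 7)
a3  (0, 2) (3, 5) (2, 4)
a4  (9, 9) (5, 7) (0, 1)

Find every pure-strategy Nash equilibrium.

(a1, b1): Player A can switch to a4 (6 → 9). Not NE.
(a1, b2): Player A can switch to a2 (0 → 6). Not NE.
(a1, b3): Player A gets 9, best alternative 5; Player B gets 8, best alternative 7. No profitable deviation — NE.
(a2, b1): Player A can switch to a1 (3 → 6). Not NE.
(a2, b2): Player A gets 6, best alternative 5; Player B gets 8, best alternative 7. No profitable deviation — NE.
(a2, b3): Player A can switch to a1 (5 → 9). Not NE.
(a3, b1): Player A can switch to a1 (0 → 6). Not NE.
(a3, b2): Player A can switch to a2 (3 → 6). Not NE.
(a4, b1): Player A gets 9, best alternative 6; Player B gets 9, best alternative 7. No profitable deviation — NE.
(The remaining 3 profiles each have a profitable deviation by the same check.)

The pure Nash equilibria are (a1, b3) and (a2, b2) and (a4, b1).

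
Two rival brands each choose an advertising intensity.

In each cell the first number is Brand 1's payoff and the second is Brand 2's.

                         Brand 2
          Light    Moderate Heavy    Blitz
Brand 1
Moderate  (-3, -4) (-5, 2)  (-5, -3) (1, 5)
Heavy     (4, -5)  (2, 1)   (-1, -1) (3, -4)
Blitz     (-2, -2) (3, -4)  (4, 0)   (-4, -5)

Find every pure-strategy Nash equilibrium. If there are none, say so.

The unique pure-strategy Nash equilibrium is (Blitz, Heavy).

(Moderate, Light): Brand 1 can switch to Heavy (-3 → 4). Not NE.
(Moderate, Moderate): Brand 1 can switch to Heavy (-5 → 2). Not NE.
(Moderate, Heavy): Brand 1 can switch to Heavy (-5 → -1). Not NE.
(Moderate, Blitz): Brand 1 can switch to Heavy (1 → 3). Not NE.
(Heavy, Light): Brand 2 can switch to Moderate (-5 → 1). Not NE.
(Heavy, Moderate): Brand 1 can switch to Blitz (2 → 3). Not NE.
(Heavy, Heavy): Brand 1 can switch to Blitz (-1 → 4). Not NE.
(Heavy, Blitz): Brand 2 can switch to Moderate (-4 → 1). Not NE.
(Blitz, Light): Brand 1 can switch to Heavy (-2 → 4). Not NE.
(Blitz, Moderate): Brand 2 can switch to Light (-4 → -2). Not NE.
(Blitz, Heavy): Brand 1 gets 4, best alternative -1; Brand 2 gets 0, best alternative -2. No profitable deviation — NE.
(Blitz, Blitz): Brand 1 can switch to Moderate (-4 → 1). Not NE.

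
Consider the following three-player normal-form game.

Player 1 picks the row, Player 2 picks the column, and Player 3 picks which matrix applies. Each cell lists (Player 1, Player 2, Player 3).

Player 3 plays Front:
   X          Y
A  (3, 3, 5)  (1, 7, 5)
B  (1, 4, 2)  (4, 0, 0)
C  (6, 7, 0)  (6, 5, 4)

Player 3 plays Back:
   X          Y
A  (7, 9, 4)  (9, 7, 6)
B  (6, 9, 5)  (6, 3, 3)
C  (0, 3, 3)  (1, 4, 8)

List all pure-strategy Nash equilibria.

(A, X, Front): Player 1 can switch to C (3 → 6). Not NE.
(A, X, Back): Player 3 can switch to Front (4 → 5). Not NE.
(A, Y, Front): Player 1 can switch to B (1 → 4). Not NE.
(A, Y, Back): Player 2 can switch to X (7 → 9). Not NE.
(B, X, Front): Player 1 can switch to A (1 → 3). Not NE.
(B, X, Back): Player 1 can switch to A (6 → 7). Not NE.
(B, Y, Front): Player 1 can switch to C (4 → 6). Not NE.
(B, Y, Back): Player 1 can switch to A (6 → 9). Not NE.
(The remaining 4 profiles each have a profitable deviation by the same check.)

No pure-strategy Nash equilibrium.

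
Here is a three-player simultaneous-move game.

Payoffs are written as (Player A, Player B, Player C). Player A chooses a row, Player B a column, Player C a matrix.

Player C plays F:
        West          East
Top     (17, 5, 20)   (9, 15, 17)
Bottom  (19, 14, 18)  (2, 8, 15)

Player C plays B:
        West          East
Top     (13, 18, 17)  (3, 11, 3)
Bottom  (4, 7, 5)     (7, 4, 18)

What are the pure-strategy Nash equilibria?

Player A against (West, F): payoffs 17, 19 → best response Bottom.
Player A against (West, B): payoffs 13, 4 → best response Top.
Player A against (East, F): payoffs 9, 2 → best response Top.
Player A against (East, B): payoffs 3, 7 → best response Bottom.
Player B against (Top, F): payoffs 5, 15 → best response East.
Player B against (Top, B): payoffs 18, 11 → best response West.
Player B against (Bottom, F): payoffs 14, 8 → best response West.
Player B against (Bottom, B): payoffs 7, 4 → best response West.
Player C against (Top, West): payoffs 20, 17 → best response F.
Player C against (Top, East): payoffs 17, 3 → best response F.
Player C against (Bottom, West): payoffs 18, 5 → best response F.
Player C against (Bottom, East): payoffs 15, 18 → best response B.
Mutual best responses: (Top, East, F); (Bottom, West, F).

The pure Nash equilibria are (Top, East, F); (Bottom, West, F).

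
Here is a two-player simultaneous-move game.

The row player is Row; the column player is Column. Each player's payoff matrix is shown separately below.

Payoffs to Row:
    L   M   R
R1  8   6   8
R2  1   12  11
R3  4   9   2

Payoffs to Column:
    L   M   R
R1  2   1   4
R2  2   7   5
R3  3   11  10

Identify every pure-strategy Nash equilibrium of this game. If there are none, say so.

The unique pure-strategy Nash equilibrium is (R2, M).

(R1, L): Column can switch to R (2 → 4). Not NE.
(R1, M): Row can switch to R2 (6 → 12). Not NE.
(R1, R): Row can switch to R2 (8 → 11). Not NE.
(R2, L): Row can switch to R1 (1 → 8). Not NE.
(R2, M): Row gets 12, best alternative 9; Column gets 7, best alternative 5. No profitable deviation — NE.
(R2, R): Column can switch to M (5 → 7). Not NE.
(R3, L): Row can switch to R1 (4 → 8). Not NE.
(R3, M): Row can switch to R2 (9 → 12). Not NE.
(R3, R): Row can switch to R1 (2 → 8). Not NE.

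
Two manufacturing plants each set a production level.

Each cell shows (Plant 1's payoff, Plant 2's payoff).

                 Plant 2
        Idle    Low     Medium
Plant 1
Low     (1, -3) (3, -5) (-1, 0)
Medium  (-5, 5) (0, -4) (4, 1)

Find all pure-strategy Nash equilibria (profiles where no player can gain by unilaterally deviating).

(Low, Idle): Plant 2 can switch to Medium (-3 → 0). Not NE.
(Low, Low): Plant 2 can switch to Idle (-5 → -3). Not NE.
(Low, Medium): Plant 1 can switch to Medium (-1 → 4). Not NE.
(Medium, Idle): Plant 1 can switch to Low (-5 → 1). Not NE.
(Medium, Low): Plant 1 can switch to Low (0 → 3). Not NE.
(Medium, Medium): Plant 2 can switch to Idle (1 → 5). Not NE.

This game has no pure Nash equilibrium.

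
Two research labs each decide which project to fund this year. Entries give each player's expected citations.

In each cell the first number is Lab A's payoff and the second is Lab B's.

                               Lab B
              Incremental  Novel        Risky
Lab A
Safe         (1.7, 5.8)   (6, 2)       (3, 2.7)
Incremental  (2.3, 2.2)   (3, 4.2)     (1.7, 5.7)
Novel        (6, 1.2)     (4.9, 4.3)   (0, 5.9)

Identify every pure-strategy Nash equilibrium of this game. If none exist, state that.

No pure-strategy Nash equilibrium.

Check each profile: it is a Nash equilibrium iff no player can strictly gain by switching unilaterally.
(Safe, Incremental): Lab A can switch to Incremental (1.7 → 2.3). Not NE.
(Safe, Novel): Lab B can switch to Incremental (2 → 5.8). Not NE.
(Safe, Risky): Lab B can switch to Incremental (2.7 → 5.8). Not NE.
(Incremental, Incremental): Lab A can switch to Novel (2.3 → 6). Not NE.
(Incremental, Novel): Lab A can switch to Safe (3 → 6). Not NE.
(Incremental, Risky): Lab A can switch to Safe (1.7 → 3). Not NE.
(Novel, Incremental): Lab B can switch to Novel (1.2 → 4.3). Not NE.
(Novel, Novel): Lab A can switch to Safe (4.9 → 6). Not NE.
(Novel, Risky): Lab A can switch to Safe (0 → 3). Not NE.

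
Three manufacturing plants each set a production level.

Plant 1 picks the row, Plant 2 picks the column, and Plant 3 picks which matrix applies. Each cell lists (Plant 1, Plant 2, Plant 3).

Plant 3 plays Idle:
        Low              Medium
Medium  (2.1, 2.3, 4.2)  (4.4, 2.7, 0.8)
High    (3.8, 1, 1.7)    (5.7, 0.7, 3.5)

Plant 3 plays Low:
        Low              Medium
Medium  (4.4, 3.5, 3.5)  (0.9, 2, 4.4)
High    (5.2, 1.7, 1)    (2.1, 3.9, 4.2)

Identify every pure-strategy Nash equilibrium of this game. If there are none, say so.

The pure Nash equilibria are (High, Low, Idle) and (High, Medium, Low).

Mark each player's best response to every combination of opponents' strategies; a profile where every player is best-responding is a pure Nash equilibrium.
Plant 1 against (Low, Idle): payoffs 2.1, 3.8 → best response High.
Plant 1 against (Low, Low): payoffs 4.4, 5.2 → best response High.
Plant 1 against (Medium, Idle): payoffs 4.4, 5.7 → best response High.
Plant 1 against (Medium, Low): payoffs 0.9, 2.1 → best response High.
Plant 2 against (Medium, Idle): payoffs 2.3, 2.7 → best response Medium.
Plant 2 against (Medium, Low): payoffs 3.5, 2 → best response Low.
Plant 2 against (High, Idle): payoffs 1, 0.7 → best response Low.
Plant 2 against (High, Low): payoffs 1.7, 3.9 → best response Medium.
Plant 3 against (Medium, Low): payoffs 4.2, 3.5 → best response Idle.
Plant 3 against (Medium, Medium): payoffs 0.8, 4.4 → best response Low.
Plant 3 against (High, Low): payoffs 1.7, 1 → best response Idle.
Plant 3 against (High, Medium): payoffs 3.5, 4.2 → best response Low.
Mutual best responses: (High, Low, Idle); (High, Medium, Low).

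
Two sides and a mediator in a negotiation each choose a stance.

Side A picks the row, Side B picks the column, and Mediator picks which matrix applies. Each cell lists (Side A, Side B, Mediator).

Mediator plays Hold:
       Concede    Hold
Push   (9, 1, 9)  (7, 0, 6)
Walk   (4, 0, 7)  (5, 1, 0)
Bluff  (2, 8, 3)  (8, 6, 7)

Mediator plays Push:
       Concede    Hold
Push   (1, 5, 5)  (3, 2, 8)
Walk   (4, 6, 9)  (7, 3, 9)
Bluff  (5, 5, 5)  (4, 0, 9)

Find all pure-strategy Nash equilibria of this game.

Side A against (Concede, Hold): payoffs 9, 4, 2 → best response Push.
Side A against (Concede, Push): payoffs 1, 4, 5 → best response Bluff.
Side A against (Hold, Hold): payoffs 7, 5, 8 → best response Bluff.
Side A against (Hold, Push): payoffs 3, 7, 4 → best response Walk.
Side B against (Push, Hold): payoffs 1, 0 → best response Concede.
Side B against (Push, Push): payoffs 5, 2 → best response Concede.
Side B against (Walk, Hold): payoffs 0, 1 → best response Hold.
Side B against (Walk, Push): payoffs 6, 3 → best response Concede.
Side B against (Bluff, Hold): payoffs 8, 6 → best response Concede.
Side B against (Bluff, Push): payoffs 5, 0 → best response Concede.
Mediator against (Push, Concede): payoffs 9, 5 → best response Hold.
Mediator against (Push, Hold): payoffs 6, 8 → best response Push.
Mediator against (Walk, Concede): payoffs 7, 9 → best response Push.
Mediator against (Walk, Hold): payoffs 0, 9 → best response Push.
Mediator against (Bluff, Concede): payoffs 3, 5 → best response Push.
Mediator against (Bluff, Hold): payoffs 7, 9 → best response Push.
Mutual best responses: (Push, Concede, Hold); (Bluff, Concede, Push).

Pure-strategy Nash equilibria: (Push, Concede, Hold); (Bluff, Concede, Push)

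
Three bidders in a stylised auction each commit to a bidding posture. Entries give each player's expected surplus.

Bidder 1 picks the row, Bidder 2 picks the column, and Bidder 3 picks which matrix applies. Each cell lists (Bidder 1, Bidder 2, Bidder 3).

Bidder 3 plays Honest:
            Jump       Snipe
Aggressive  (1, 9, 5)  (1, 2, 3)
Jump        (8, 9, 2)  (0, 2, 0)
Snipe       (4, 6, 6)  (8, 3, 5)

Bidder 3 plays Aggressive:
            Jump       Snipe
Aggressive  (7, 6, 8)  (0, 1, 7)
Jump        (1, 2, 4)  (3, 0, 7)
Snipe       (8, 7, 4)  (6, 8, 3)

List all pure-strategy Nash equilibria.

none

For each strategy profile, look for a profitable unilateral deviation.
(Aggressive, Jump, Honest): Bidder 1 can switch to Jump (1 → 8). Not NE.
(Aggressive, Jump, Aggressive): Bidder 1 can switch to Snipe (7 → 8). Not NE.
(Aggressive, Snipe, Honest): Bidder 1 can switch to Snipe (1 → 8). Not NE.
(Aggressive, Snipe, Aggressive): Bidder 1 can switch to Jump (0 → 3). Not NE.
(Jump, Jump, Honest): Bidder 3 can switch to Aggressive (2 → 4). Not NE.
(Jump, Jump, Aggressive): Bidder 1 can switch to Aggressive (1 → 7). Not NE.
(Jump, Snipe, Honest): Bidder 1 can switch to Aggressive (0 → 1). Not NE.
(Jump, Snipe, Aggressive): Bidder 1 can switch to Snipe (3 → 6). Not NE.
(Snipe, Jump, Honest): Bidder 1 can switch to Jump (4 → 8). Not NE.
(Snipe, Jump, Aggressive): Bidder 2 can switch to Snipe (7 → 8). Not NE.
(Snipe, Snipe, Honest): Bidder 2 can switch to Jump (3 → 6). Not NE.
(Snipe, Snipe, Aggressive): Bidder 3 can switch to Honest (3 → 5). Not NE.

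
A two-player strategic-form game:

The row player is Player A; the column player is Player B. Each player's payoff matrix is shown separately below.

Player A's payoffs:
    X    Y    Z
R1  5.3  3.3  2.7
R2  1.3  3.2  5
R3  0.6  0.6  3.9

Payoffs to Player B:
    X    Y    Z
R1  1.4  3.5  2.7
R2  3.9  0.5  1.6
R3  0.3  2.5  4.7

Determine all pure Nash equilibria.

Player A against X: payoffs 5.3, 1.3, 0.6 → best response R1.
Player A against Y: payoffs 3.3, 3.2, 0.6 → best response R1.
Player A against Z: payoffs 2.7, 5, 3.9 → best response R2.
Player B against R1: payoffs 1.4, 3.5, 2.7 → best response Y.
Player B against R2: payoffs 3.9, 0.5, 1.6 → best response X.
Player B against R3: payoffs 0.3, 2.5, 4.7 → best response Z.
Mutual best responses: (R1, Y).

Pure NE: (R1, Y)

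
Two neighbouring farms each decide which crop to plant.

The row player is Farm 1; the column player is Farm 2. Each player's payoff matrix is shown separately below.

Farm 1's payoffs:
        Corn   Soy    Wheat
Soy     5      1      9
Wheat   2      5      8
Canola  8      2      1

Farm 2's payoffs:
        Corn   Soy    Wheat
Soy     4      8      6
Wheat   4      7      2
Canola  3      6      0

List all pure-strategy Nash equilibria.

The unique pure-strategy Nash equilibrium is (Wheat, Soy).

(Soy, Corn): Farm 1 can switch to Canola (5 → 8). Not NE.
(Soy, Soy): Farm 1 can switch to Wheat (1 → 5). Not NE.
(Soy, Wheat): Farm 2 can switch to Soy (6 → 8). Not NE.
(Wheat, Corn): Farm 1 can switch to Soy (2 → 5). Not NE.
(Wheat, Soy): Farm 1 gets 5, best alternative 2; Farm 2 gets 7, best alternative 4. No profitable deviation — NE.
(Wheat, Wheat): Farm 1 can switch to Soy (8 → 9). Not NE.
(Canola, Corn): Farm 2 can switch to Soy (3 → 6). Not NE.
(Canola, Soy): Farm 1 can switch to Wheat (2 → 5). Not NE.
(Canola, Wheat): Farm 1 can switch to Soy (1 → 9). Not NE.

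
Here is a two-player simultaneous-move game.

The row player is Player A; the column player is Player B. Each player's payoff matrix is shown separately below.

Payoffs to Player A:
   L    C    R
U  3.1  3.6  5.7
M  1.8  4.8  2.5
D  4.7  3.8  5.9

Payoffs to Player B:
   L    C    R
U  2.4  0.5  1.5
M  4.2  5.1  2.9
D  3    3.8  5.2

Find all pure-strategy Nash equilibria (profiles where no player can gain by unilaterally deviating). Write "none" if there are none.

Player A against L: payoffs 3.1, 1.8, 4.7 → best response D.
Player A against C: payoffs 3.6, 4.8, 3.8 → best response M.
Player A against R: payoffs 5.7, 2.5, 5.9 → best response D.
Player B against U: payoffs 2.4, 0.5, 1.5 → best response L.
Player B against M: payoffs 4.2, 5.1, 2.9 → best response C.
Player B against D: payoffs 3, 3.8, 5.2 → best response R.
Mutual best responses: (M, C); (D, R).

(M, C) and (D, R)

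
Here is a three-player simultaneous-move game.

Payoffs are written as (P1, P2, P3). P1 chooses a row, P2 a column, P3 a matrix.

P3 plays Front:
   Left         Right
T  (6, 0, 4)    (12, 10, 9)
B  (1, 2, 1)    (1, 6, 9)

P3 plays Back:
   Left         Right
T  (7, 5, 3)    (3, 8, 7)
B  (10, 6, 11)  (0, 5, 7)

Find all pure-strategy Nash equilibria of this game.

Check each profile: it is a Nash equilibrium iff no player can strictly gain by switching unilaterally.
(T, Left, Front): P2 can switch to Right (0 → 10). Not NE.
(T, Left, Back): P1 can switch to B (7 → 10). Not NE.
(T, Right, Front): P1 gets 12, best alternative 1; P2 gets 10, best alternative 0; P3 gets 9, best alternative 7. No profitable deviation — NE.
(T, Right, Back): P3 can switch to Front (7 → 9). Not NE.
(B, Left, Front): P1 can switch to T (1 → 6). Not NE.
(B, Left, Back): P1 gets 10, best alternative 7; P2 gets 6, best alternative 5; P3 gets 11, best alternative 1. No profitable deviation — NE.
(B, Right, Front): P1 can switch to T (1 → 12). Not NE.
(B, Right, Back): P1 can switch to T (0 → 3). Not NE.

Pure-strategy Nash equilibria: (T, Right, Front), (B, Left, Back)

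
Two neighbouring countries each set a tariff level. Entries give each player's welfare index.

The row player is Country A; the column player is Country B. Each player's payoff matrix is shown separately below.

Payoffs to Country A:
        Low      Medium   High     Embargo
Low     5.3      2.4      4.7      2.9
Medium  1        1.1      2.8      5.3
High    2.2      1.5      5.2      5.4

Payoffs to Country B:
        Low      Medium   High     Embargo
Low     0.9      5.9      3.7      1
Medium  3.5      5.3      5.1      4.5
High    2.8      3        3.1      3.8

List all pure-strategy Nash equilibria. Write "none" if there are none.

Country A against Low: payoffs 5.3, 1, 2.2 → best response Low.
Country A against Medium: payoffs 2.4, 1.1, 1.5 → best response Low.
Country A against High: payoffs 4.7, 2.8, 5.2 → best response High.
Country A against Embargo: payoffs 2.9, 5.3, 5.4 → best response High.
Country B against Low: payoffs 0.9, 5.9, 3.7, 1 → best response Medium.
Country B against Medium: payoffs 3.5, 5.3, 5.1, 4.5 → best response Medium.
Country B against High: payoffs 2.8, 3, 3.1, 3.8 → best response Embargo.
Mutual best responses: (Low, Medium); (High, Embargo).

Pure-strategy Nash equilibria: (Low, Medium); (High, Embargo)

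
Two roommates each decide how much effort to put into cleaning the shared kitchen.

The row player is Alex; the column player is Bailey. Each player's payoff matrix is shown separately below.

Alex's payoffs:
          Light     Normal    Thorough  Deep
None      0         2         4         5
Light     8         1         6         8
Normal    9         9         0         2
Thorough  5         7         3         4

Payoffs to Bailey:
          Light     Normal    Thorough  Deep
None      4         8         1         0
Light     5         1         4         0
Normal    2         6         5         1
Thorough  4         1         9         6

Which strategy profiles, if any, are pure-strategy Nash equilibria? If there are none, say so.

The unique pure-strategy Nash equilibrium is (Normal, Normal).

For each strategy profile, look for a profitable unilateral deviation.
(None, Light): Alex can switch to Light (0 → 8). Not NE.
(None, Normal): Alex can switch to Normal (2 → 9). Not NE.
(None, Thorough): Alex can switch to Light (4 → 6). Not NE.
(None, Deep): Alex can switch to Light (5 → 8). Not NE.
(Light, Light): Alex can switch to Normal (8 → 9). Not NE.
(Light, Normal): Alex can switch to None (1 → 2). Not NE.
(Light, Thorough): Bailey can switch to Light (4 → 5). Not NE.
(Light, Deep): Bailey can switch to Light (0 → 5). Not NE.
(Normal, Normal): Alex gets 9, best alternative 7; Bailey gets 6, best alternative 5. No profitable deviation — NE.
(The remaining 7 profiles each have a profitable deviation by the same check.)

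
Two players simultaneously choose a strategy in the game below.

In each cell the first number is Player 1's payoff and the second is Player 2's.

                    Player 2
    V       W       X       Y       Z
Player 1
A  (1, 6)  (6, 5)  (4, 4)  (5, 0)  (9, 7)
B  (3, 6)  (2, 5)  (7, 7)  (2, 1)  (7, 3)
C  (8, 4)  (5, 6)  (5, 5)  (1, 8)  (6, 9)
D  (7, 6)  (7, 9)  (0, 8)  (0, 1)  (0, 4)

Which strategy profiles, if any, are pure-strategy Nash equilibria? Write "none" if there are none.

Check each profile: it is a Nash equilibrium iff no player can strictly gain by switching unilaterally.
(A, V): Player 1 can switch to B (1 → 3). Not NE.
(A, W): Player 1 can switch to D (6 → 7). Not NE.
(A, X): Player 1 can switch to B (4 → 7). Not NE.
(A, Y): Player 2 can switch to V (0 → 6). Not NE.
(A, Z): Player 1 gets 9, best alternative 7; Player 2 gets 7, best alternative 6. No profitable deviation — NE.
(B, V): Player 1 can switch to C (3 → 8). Not NE.
(B, W): Player 1 can switch to A (2 → 6). Not NE.
(B, X): Player 1 gets 7, best alternative 5; Player 2 gets 7, best alternative 6. No profitable deviation — NE.
(D, W): Player 1 gets 7, best alternative 6; Player 2 gets 9, best alternative 8. No profitable deviation — NE.
(The remaining 11 profiles each have a profitable deviation by the same check.)

(A, Z) and (B, X) and (D, W)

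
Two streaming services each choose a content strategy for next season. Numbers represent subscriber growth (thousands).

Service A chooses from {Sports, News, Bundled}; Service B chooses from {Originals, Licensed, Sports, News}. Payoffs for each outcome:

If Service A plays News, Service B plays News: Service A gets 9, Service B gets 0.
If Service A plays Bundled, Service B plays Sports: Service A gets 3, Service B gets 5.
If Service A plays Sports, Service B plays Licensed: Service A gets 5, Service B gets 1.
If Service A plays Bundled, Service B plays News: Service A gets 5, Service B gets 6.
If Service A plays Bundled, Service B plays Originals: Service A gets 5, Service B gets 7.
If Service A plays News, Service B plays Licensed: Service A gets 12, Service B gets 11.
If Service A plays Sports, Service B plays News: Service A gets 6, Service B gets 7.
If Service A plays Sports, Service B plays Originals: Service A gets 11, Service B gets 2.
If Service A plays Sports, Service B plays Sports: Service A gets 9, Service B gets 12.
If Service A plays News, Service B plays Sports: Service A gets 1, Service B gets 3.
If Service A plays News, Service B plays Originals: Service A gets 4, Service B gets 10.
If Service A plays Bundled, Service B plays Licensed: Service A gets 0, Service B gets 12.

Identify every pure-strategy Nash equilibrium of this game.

Pure-strategy Nash equilibria: (Sports, Sports), (News, Licensed)

Service A against Originals: payoffs 11, 4, 5 → best response Sports.
Service A against Licensed: payoffs 5, 12, 0 → best response News.
Service A against Sports: payoffs 9, 1, 3 → best response Sports.
Service A against News: payoffs 6, 9, 5 → best response News.
Service B against Sports: payoffs 2, 1, 12, 7 → best response Sports.
Service B against News: payoffs 10, 11, 3, 0 → best response Licensed.
Service B against Bundled: payoffs 7, 12, 5, 6 → best response Licensed.
Mutual best responses: (Sports, Sports); (News, Licensed).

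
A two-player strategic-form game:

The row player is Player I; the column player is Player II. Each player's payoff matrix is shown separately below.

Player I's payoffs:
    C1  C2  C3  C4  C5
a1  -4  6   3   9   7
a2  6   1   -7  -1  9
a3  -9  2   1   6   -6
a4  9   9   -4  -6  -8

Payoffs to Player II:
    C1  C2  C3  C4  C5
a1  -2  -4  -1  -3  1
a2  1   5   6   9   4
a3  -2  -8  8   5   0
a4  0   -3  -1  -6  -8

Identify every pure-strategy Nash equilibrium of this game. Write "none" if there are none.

Pure NE: (a4, C1)

(a1, C1): Player I can switch to a2 (-4 → 6). Not NE.
(a1, C2): Player I can switch to a4 (6 → 9). Not NE.
(a1, C3): Player II can switch to C5 (-1 → 1). Not NE.
(a1, C4): Player II can switch to C1 (-3 → -2). Not NE.
(a1, C5): Player I can switch to a2 (7 → 9). Not NE.
(a2, C1): Player I can switch to a4 (6 → 9). Not NE.
(a2, C2): Player I can switch to a1 (1 → 6). Not NE.
(a2, C3): Player I can switch to a1 (-7 → 3). Not NE.
(a2, C4): Player I can switch to a1 (-1 → 9). Not NE.
(a2, C5): Player II can switch to C2 (4 → 5). Not NE.
(a4, C1): Player I gets 9, best alternative 6; Player II gets 0, best alternative -1. No profitable deviation — NE.
(The remaining 9 profiles each have a profitable deviation by the same check.)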